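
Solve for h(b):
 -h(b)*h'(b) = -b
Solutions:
 h(b) = -sqrt(C1 + b^2)
 h(b) = sqrt(C1 + b^2)


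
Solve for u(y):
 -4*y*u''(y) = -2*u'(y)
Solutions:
 u(y) = C1 + C2*y^(3/2)


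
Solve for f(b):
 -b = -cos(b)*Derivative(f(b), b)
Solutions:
 f(b) = C1 + Integral(b/cos(b), b)


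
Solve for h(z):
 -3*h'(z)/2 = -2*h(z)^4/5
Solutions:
 h(z) = 5^(1/3)*(-1/(C1 + 4*z))^(1/3)
 h(z) = 5^(1/3)*(-1/(C1 + 4*z))^(1/3)*(-1 - sqrt(3)*I)/2
 h(z) = 5^(1/3)*(-1/(C1 + 4*z))^(1/3)*(-1 + sqrt(3)*I)/2


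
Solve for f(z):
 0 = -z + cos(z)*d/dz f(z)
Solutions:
 f(z) = C1 + Integral(z/cos(z), z)


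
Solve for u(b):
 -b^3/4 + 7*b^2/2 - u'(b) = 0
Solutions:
 u(b) = C1 - b^4/16 + 7*b^3/6


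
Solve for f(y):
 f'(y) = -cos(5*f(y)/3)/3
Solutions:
 y/3 - 3*log(sin(5*f(y)/3) - 1)/10 + 3*log(sin(5*f(y)/3) + 1)/10 = C1


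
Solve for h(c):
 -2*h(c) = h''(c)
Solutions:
 h(c) = C1*sin(sqrt(2)*c) + C2*cos(sqrt(2)*c)


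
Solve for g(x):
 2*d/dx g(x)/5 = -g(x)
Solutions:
 g(x) = C1*exp(-5*x/2)


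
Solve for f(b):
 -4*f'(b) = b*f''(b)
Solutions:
 f(b) = C1 + C2/b^3


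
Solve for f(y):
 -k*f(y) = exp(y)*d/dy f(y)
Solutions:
 f(y) = C1*exp(k*exp(-y))


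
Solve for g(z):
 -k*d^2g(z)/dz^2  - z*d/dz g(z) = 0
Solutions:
 g(z) = C1 + C2*sqrt(k)*erf(sqrt(2)*z*sqrt(1/k)/2)


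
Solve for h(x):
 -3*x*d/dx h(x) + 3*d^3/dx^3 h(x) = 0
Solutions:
 h(x) = C1 + Integral(C2*airyai(x) + C3*airybi(x), x)


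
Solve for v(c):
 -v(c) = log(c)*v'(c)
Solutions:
 v(c) = C1*exp(-li(c))


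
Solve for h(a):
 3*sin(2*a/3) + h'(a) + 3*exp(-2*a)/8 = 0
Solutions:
 h(a) = C1 + 9*cos(2*a/3)/2 + 3*exp(-2*a)/16


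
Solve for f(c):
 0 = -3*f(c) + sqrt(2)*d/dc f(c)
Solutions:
 f(c) = C1*exp(3*sqrt(2)*c/2)


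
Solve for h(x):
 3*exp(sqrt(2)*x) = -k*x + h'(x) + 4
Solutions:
 h(x) = C1 + k*x^2/2 - 4*x + 3*sqrt(2)*exp(sqrt(2)*x)/2


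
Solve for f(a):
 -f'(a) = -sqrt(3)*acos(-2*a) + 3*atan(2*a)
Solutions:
 f(a) = C1 - 3*a*atan(2*a) + sqrt(3)*(a*acos(-2*a) + sqrt(1 - 4*a^2)/2) + 3*log(4*a^2 + 1)/4


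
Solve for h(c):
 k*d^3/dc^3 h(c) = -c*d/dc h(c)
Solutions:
 h(c) = C1 + Integral(C2*airyai(c*(-1/k)^(1/3)) + C3*airybi(c*(-1/k)^(1/3)), c)


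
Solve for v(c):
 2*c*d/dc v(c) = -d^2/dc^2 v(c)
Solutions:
 v(c) = C1 + C2*erf(c)


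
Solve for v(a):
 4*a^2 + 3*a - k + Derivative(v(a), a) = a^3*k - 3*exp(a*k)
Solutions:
 v(a) = C1 + a^4*k/4 - 4*a^3/3 - 3*a^2/2 + a*k - 3*exp(a*k)/k


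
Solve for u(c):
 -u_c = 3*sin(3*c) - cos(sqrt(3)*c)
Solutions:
 u(c) = C1 + sqrt(3)*sin(sqrt(3)*c)/3 + cos(3*c)


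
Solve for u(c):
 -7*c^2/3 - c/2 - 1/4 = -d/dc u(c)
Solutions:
 u(c) = C1 + 7*c^3/9 + c^2/4 + c/4


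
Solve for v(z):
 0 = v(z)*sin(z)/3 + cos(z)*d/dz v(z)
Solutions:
 v(z) = C1*cos(z)^(1/3)


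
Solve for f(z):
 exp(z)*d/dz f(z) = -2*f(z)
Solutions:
 f(z) = C1*exp(2*exp(-z))


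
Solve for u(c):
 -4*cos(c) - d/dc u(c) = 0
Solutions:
 u(c) = C1 - 4*sin(c)


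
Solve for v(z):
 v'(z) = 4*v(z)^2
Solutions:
 v(z) = -1/(C1 + 4*z)


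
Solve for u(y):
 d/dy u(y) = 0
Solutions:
 u(y) = C1


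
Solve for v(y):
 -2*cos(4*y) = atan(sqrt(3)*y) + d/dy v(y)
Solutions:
 v(y) = C1 - y*atan(sqrt(3)*y) + sqrt(3)*log(3*y^2 + 1)/6 - sin(4*y)/2


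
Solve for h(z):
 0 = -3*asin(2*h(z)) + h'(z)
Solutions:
 Integral(1/asin(2*_y), (_y, h(z))) = C1 + 3*z


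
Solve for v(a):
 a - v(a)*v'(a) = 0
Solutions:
 v(a) = -sqrt(C1 + a^2)
 v(a) = sqrt(C1 + a^2)


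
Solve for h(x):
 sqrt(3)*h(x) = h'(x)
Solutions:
 h(x) = C1*exp(sqrt(3)*x)


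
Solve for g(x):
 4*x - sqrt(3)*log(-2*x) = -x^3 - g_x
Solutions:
 g(x) = C1 - x^4/4 - 2*x^2 + sqrt(3)*x*log(-x) + sqrt(3)*x*(-1 + log(2))


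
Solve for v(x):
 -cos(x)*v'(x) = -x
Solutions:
 v(x) = C1 + Integral(x/cos(x), x)


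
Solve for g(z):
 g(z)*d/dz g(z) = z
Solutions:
 g(z) = -sqrt(C1 + z^2)
 g(z) = sqrt(C1 + z^2)


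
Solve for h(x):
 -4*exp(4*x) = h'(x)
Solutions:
 h(x) = C1 - exp(4*x)


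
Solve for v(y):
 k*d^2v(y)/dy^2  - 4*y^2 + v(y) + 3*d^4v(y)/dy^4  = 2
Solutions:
 v(y) = C1*exp(-sqrt(6)*y*sqrt(-k - sqrt(k^2 - 12))/6) + C2*exp(sqrt(6)*y*sqrt(-k - sqrt(k^2 - 12))/6) + C3*exp(-sqrt(6)*y*sqrt(-k + sqrt(k^2 - 12))/6) + C4*exp(sqrt(6)*y*sqrt(-k + sqrt(k^2 - 12))/6) - 8*k + 4*y^2 + 2


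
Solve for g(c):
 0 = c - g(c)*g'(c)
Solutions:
 g(c) = -sqrt(C1 + c^2)
 g(c) = sqrt(C1 + c^2)


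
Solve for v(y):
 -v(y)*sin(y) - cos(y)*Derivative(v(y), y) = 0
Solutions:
 v(y) = C1*cos(y)


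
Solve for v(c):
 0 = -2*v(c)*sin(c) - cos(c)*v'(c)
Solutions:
 v(c) = C1*cos(c)^2


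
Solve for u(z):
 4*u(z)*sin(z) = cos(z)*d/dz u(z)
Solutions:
 u(z) = C1/cos(z)^4


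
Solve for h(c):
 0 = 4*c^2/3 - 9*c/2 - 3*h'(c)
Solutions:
 h(c) = C1 + 4*c^3/27 - 3*c^2/4


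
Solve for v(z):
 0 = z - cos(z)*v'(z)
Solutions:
 v(z) = C1 + Integral(z/cos(z), z)


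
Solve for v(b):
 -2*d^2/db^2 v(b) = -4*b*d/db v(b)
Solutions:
 v(b) = C1 + C2*erfi(b)


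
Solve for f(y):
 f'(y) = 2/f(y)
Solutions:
 f(y) = -sqrt(C1 + 4*y)
 f(y) = sqrt(C1 + 4*y)


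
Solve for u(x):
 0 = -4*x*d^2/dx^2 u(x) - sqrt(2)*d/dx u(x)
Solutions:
 u(x) = C1 + C2*x^(1 - sqrt(2)/4)


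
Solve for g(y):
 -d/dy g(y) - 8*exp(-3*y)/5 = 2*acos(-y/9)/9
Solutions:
 g(y) = C1 - 2*y*acos(-y/9)/9 - 2*sqrt(81 - y^2)/9 + 8*exp(-3*y)/15


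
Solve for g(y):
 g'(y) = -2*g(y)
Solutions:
 g(y) = C1*exp(-2*y)


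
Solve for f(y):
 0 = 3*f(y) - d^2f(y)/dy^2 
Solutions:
 f(y) = C1*exp(-sqrt(3)*y) + C2*exp(sqrt(3)*y)


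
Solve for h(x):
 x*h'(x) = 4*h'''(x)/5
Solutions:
 h(x) = C1 + Integral(C2*airyai(10^(1/3)*x/2) + C3*airybi(10^(1/3)*x/2), x)


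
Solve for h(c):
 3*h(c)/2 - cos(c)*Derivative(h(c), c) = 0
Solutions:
 h(c) = C1*(sin(c) + 1)^(3/4)/(sin(c) - 1)^(3/4)


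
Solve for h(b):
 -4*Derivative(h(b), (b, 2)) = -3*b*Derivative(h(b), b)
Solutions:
 h(b) = C1 + C2*erfi(sqrt(6)*b/4)


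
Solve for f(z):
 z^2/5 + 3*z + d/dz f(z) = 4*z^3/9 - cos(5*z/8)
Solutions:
 f(z) = C1 + z^4/9 - z^3/15 - 3*z^2/2 - 8*sin(5*z/8)/5


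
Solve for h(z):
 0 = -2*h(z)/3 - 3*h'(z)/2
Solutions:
 h(z) = C1*exp(-4*z/9)


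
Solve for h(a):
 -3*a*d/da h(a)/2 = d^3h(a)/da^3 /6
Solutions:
 h(a) = C1 + Integral(C2*airyai(-3^(2/3)*a) + C3*airybi(-3^(2/3)*a), a)


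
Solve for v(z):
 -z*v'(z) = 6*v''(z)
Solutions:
 v(z) = C1 + C2*erf(sqrt(3)*z/6)


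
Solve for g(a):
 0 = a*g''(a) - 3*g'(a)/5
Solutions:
 g(a) = C1 + C2*a^(8/5)


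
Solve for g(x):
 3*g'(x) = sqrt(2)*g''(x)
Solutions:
 g(x) = C1 + C2*exp(3*sqrt(2)*x/2)


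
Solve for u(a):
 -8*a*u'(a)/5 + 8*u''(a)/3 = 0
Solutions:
 u(a) = C1 + C2*erfi(sqrt(30)*a/10)


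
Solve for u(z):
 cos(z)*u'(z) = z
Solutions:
 u(z) = C1 + Integral(z/cos(z), z)


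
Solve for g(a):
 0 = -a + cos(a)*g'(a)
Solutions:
 g(a) = C1 + Integral(a/cos(a), a)


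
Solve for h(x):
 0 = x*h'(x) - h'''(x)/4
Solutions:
 h(x) = C1 + Integral(C2*airyai(2^(2/3)*x) + C3*airybi(2^(2/3)*x), x)


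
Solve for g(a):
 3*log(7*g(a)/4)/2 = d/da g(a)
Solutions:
 2*Integral(1/(-log(_y) - log(7) + 2*log(2)), (_y, g(a)))/3 = C1 - a


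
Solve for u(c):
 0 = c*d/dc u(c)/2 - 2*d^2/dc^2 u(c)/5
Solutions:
 u(c) = C1 + C2*erfi(sqrt(10)*c/4)


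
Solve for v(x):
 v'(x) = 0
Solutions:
 v(x) = C1


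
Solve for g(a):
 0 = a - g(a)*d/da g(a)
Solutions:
 g(a) = -sqrt(C1 + a^2)
 g(a) = sqrt(C1 + a^2)


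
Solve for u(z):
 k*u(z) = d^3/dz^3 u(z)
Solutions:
 u(z) = C1*exp(k^(1/3)*z) + C2*exp(k^(1/3)*z*(-1 + sqrt(3)*I)/2) + C3*exp(-k^(1/3)*z*(1 + sqrt(3)*I)/2)


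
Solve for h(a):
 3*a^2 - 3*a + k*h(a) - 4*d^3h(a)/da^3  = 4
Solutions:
 h(a) = C1*exp(2^(1/3)*a*k^(1/3)/2) + C2*exp(2^(1/3)*a*k^(1/3)*(-1 + sqrt(3)*I)/4) + C3*exp(-2^(1/3)*a*k^(1/3)*(1 + sqrt(3)*I)/4) - 3*a^2/k + 3*a/k + 4/k


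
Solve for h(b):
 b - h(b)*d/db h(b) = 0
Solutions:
 h(b) = -sqrt(C1 + b^2)
 h(b) = sqrt(C1 + b^2)


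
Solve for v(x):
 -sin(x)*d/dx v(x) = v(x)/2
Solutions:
 v(x) = C1*(cos(x) + 1)^(1/4)/(cos(x) - 1)^(1/4)


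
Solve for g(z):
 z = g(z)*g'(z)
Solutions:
 g(z) = -sqrt(C1 + z^2)
 g(z) = sqrt(C1 + z^2)


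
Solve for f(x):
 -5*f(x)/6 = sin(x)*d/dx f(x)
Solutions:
 f(x) = C1*(cos(x) + 1)^(5/12)/(cos(x) - 1)^(5/12)


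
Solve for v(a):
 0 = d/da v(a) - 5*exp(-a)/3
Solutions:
 v(a) = C1 - 5*exp(-a)/3


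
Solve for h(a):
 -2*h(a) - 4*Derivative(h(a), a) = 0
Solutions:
 h(a) = C1*exp(-a/2)


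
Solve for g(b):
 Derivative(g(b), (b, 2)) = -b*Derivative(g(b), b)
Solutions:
 g(b) = C1 + C2*erf(sqrt(2)*b/2)


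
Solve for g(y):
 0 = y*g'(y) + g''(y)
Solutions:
 g(y) = C1 + C2*erf(sqrt(2)*y/2)


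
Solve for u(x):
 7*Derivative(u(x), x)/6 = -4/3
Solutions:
 u(x) = C1 - 8*x/7


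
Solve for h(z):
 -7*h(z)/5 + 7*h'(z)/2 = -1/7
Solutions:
 h(z) = C1*exp(2*z/5) + 5/49


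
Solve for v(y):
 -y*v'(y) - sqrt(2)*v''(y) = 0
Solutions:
 v(y) = C1 + C2*erf(2^(1/4)*y/2)


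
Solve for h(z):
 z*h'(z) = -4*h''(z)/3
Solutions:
 h(z) = C1 + C2*erf(sqrt(6)*z/4)


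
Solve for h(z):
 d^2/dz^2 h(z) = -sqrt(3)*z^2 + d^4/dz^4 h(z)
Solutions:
 h(z) = C1 + C2*z + C3*exp(-z) + C4*exp(z) - sqrt(3)*z^4/12 - sqrt(3)*z^2


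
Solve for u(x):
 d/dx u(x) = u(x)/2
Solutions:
 u(x) = C1*exp(x/2)


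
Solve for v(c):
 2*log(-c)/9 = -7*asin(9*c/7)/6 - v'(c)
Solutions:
 v(c) = C1 - 2*c*log(-c)/9 - 7*c*asin(9*c/7)/6 + 2*c/9 - 7*sqrt(49 - 81*c^2)/54


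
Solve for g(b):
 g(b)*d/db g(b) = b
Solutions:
 g(b) = -sqrt(C1 + b^2)
 g(b) = sqrt(C1 + b^2)


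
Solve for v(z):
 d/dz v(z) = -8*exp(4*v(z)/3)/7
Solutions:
 v(z) = 3*log(-(1/(C1 + 32*z))^(1/4)) + 3*log(21)/4
 v(z) = 3*log(1/(C1 + 32*z))/4 + 3*log(21)/4
 v(z) = 3*log(-I*(1/(C1 + 32*z))^(1/4)) + 3*log(21)/4
 v(z) = 3*log(I*(1/(C1 + 32*z))^(1/4)) + 3*log(21)/4


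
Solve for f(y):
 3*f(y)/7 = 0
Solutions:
 f(y) = 0


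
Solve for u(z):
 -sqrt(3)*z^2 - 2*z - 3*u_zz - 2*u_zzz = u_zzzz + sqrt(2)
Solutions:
 u(z) = C1 + C2*z - sqrt(3)*z^4/36 + z^3*(-3 + 2*sqrt(3))/27 + z^2*(-9*sqrt(2) - 2*sqrt(3) + 12)/54 + (C3*sin(sqrt(2)*z) + C4*cos(sqrt(2)*z))*exp(-z)


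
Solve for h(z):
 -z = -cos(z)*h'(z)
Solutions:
 h(z) = C1 + Integral(z/cos(z), z)


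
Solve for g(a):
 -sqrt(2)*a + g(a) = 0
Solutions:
 g(a) = sqrt(2)*a


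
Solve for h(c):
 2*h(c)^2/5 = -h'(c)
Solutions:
 h(c) = 5/(C1 + 2*c)


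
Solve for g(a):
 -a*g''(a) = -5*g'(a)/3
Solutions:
 g(a) = C1 + C2*a^(8/3)


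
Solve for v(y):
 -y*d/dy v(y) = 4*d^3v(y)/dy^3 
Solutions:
 v(y) = C1 + Integral(C2*airyai(-2^(1/3)*y/2) + C3*airybi(-2^(1/3)*y/2), y)


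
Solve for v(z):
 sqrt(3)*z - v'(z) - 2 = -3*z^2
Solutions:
 v(z) = C1 + z^3 + sqrt(3)*z^2/2 - 2*z


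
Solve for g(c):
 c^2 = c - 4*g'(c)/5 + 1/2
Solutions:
 g(c) = C1 - 5*c^3/12 + 5*c^2/8 + 5*c/8


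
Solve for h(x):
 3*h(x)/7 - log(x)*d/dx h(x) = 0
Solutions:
 h(x) = C1*exp(3*li(x)/7)


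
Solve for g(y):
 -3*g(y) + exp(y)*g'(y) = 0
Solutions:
 g(y) = C1*exp(-3*exp(-y))


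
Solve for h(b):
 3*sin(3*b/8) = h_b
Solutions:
 h(b) = C1 - 8*cos(3*b/8)


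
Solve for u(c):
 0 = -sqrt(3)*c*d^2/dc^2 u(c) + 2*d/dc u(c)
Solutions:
 u(c) = C1 + C2*c^(1 + 2*sqrt(3)/3)


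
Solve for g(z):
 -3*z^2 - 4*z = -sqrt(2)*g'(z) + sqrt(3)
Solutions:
 g(z) = C1 + sqrt(2)*z^3/2 + sqrt(2)*z^2 + sqrt(6)*z/2


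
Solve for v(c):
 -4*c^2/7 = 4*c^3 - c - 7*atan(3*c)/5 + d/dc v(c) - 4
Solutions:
 v(c) = C1 - c^4 - 4*c^3/21 + c^2/2 + 7*c*atan(3*c)/5 + 4*c - 7*log(9*c^2 + 1)/30


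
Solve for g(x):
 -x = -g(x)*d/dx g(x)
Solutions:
 g(x) = -sqrt(C1 + x^2)
 g(x) = sqrt(C1 + x^2)


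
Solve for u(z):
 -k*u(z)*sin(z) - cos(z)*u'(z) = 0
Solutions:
 u(z) = C1*exp(k*log(cos(z)))


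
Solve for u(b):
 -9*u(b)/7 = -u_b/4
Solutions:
 u(b) = C1*exp(36*b/7)


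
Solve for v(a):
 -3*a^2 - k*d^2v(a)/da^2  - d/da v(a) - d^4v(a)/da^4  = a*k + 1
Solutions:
 v(a) = C1 + C2*exp(2^(1/3)*a*(2*k/((-3^(1/3) + 3^(5/6)*I)*(sqrt(3)*sqrt(4*k^3 + 27) + 9)^(1/3)) + 6^(1/3)*(sqrt(3)*sqrt(4*k^3 + 27) + 9)^(1/3)/12 - 2^(1/3)*3^(5/6)*I*(sqrt(3)*sqrt(4*k^3 + 27) + 9)^(1/3)/12)) + C3*exp(2^(1/3)*a*(-2*k/((3^(1/3) + 3^(5/6)*I)*(sqrt(3)*sqrt(4*k^3 + 27) + 9)^(1/3)) + 6^(1/3)*(sqrt(3)*sqrt(4*k^3 + 27) + 9)^(1/3)/12 + 2^(1/3)*3^(5/6)*I*(sqrt(3)*sqrt(4*k^3 + 27) + 9)^(1/3)/12)) + C4*exp(6^(1/3)*a*(2*3^(1/3)*k/(sqrt(3)*sqrt(4*k^3 + 27) + 9)^(1/3) - 2^(1/3)*(sqrt(3)*sqrt(4*k^3 + 27) + 9)^(1/3))/6) - a^3 + 5*a^2*k/2 - 5*a*k^2 - a


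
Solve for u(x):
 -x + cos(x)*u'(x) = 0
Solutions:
 u(x) = C1 + Integral(x/cos(x), x)


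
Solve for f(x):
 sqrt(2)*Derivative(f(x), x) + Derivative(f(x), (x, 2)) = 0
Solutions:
 f(x) = C1 + C2*exp(-sqrt(2)*x)


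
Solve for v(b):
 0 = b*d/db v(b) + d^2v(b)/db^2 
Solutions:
 v(b) = C1 + C2*erf(sqrt(2)*b/2)


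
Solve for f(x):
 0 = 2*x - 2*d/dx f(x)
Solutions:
 f(x) = C1 + x^2/2


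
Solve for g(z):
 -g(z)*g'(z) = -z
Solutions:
 g(z) = -sqrt(C1 + z^2)
 g(z) = sqrt(C1 + z^2)


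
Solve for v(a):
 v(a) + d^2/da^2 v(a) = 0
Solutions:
 v(a) = C1*sin(a) + C2*cos(a)


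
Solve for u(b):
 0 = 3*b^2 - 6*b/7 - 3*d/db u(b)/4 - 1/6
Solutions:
 u(b) = C1 + 4*b^3/3 - 4*b^2/7 - 2*b/9


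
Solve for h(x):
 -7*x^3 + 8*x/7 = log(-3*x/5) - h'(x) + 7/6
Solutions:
 h(x) = C1 + 7*x^4/4 - 4*x^2/7 + x*log(-x) + x*(-log(5) + 1/6 + log(3))


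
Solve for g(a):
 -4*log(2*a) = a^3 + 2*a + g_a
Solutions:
 g(a) = C1 - a^4/4 - a^2 - 4*a*log(a) - a*log(16) + 4*a


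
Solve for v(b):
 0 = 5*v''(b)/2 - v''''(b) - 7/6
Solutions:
 v(b) = C1 + C2*b + C3*exp(-sqrt(10)*b/2) + C4*exp(sqrt(10)*b/2) + 7*b^2/30


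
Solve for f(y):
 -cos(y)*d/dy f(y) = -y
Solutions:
 f(y) = C1 + Integral(y/cos(y), y)


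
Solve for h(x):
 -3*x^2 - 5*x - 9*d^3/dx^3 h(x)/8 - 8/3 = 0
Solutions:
 h(x) = C1 + C2*x + C3*x^2 - 2*x^5/45 - 5*x^4/27 - 32*x^3/81


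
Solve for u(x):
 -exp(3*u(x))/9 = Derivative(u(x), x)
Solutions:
 u(x) = log(1/(C1 + x))/3 + log(3)/3
 u(x) = log((-3^(1/3) - 3^(5/6)*I)*(1/(C1 + x))^(1/3)/2)
 u(x) = log((-3^(1/3) + 3^(5/6)*I)*(1/(C1 + x))^(1/3)/2)


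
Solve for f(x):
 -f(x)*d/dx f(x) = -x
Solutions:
 f(x) = -sqrt(C1 + x^2)
 f(x) = sqrt(C1 + x^2)


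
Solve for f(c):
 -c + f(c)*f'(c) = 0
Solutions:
 f(c) = -sqrt(C1 + c^2)
 f(c) = sqrt(C1 + c^2)


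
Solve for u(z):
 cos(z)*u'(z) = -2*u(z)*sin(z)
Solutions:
 u(z) = C1*cos(z)^2


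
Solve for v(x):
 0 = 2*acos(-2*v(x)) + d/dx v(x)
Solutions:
 Integral(1/acos(-2*_y), (_y, v(x))) = C1 - 2*x


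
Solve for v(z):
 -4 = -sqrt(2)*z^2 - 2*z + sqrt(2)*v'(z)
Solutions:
 v(z) = C1 + z^3/3 + sqrt(2)*z^2/2 - 2*sqrt(2)*z


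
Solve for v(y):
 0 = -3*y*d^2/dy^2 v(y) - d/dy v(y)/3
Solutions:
 v(y) = C1 + C2*y^(8/9)


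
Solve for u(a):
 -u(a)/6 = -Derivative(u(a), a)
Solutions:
 u(a) = C1*exp(a/6)


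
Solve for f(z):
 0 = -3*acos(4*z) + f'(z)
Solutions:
 f(z) = C1 + 3*z*acos(4*z) - 3*sqrt(1 - 16*z^2)/4


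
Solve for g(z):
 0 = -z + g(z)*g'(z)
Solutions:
 g(z) = -sqrt(C1 + z^2)
 g(z) = sqrt(C1 + z^2)


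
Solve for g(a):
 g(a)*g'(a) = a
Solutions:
 g(a) = -sqrt(C1 + a^2)
 g(a) = sqrt(C1 + a^2)


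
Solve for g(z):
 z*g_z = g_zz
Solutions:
 g(z) = C1 + C2*erfi(sqrt(2)*z/2)


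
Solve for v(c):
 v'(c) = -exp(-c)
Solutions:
 v(c) = C1 + exp(-c)


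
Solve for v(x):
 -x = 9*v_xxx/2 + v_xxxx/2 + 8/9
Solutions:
 v(x) = C1 + C2*x + C3*x^2 + C4*exp(-9*x) - x^4/108 - 7*x^3/243


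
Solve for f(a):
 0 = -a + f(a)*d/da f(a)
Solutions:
 f(a) = -sqrt(C1 + a^2)
 f(a) = sqrt(C1 + a^2)


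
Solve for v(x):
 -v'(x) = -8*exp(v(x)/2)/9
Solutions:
 v(x) = 2*log(-1/(C1 + 8*x)) + 2*log(18)


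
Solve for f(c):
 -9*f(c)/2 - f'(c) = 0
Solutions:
 f(c) = C1*exp(-9*c/2)


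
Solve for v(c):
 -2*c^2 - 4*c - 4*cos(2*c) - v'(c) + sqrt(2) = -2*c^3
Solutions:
 v(c) = C1 + c^4/2 - 2*c^3/3 - 2*c^2 + sqrt(2)*c - 2*sin(2*c)


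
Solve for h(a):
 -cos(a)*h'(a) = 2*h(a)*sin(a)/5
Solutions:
 h(a) = C1*cos(a)^(2/5)


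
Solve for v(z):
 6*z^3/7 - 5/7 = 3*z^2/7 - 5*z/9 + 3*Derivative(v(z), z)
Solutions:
 v(z) = C1 + z^4/14 - z^3/21 + 5*z^2/54 - 5*z/21


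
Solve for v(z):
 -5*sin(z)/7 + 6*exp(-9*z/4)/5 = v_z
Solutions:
 v(z) = C1 + 5*cos(z)/7 - 8*exp(-9*z/4)/15


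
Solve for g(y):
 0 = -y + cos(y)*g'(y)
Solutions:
 g(y) = C1 + Integral(y/cos(y), y)


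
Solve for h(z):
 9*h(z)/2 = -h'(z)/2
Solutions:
 h(z) = C1*exp(-9*z)


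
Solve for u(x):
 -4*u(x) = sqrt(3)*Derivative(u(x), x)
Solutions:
 u(x) = C1*exp(-4*sqrt(3)*x/3)


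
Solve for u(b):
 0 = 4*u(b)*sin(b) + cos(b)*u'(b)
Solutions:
 u(b) = C1*cos(b)^4


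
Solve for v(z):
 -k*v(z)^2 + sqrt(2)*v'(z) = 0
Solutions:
 v(z) = -2/(C1 + sqrt(2)*k*z)


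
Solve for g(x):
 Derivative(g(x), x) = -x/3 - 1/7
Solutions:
 g(x) = C1 - x^2/6 - x/7


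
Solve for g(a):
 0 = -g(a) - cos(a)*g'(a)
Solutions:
 g(a) = C1*sqrt(sin(a) - 1)/sqrt(sin(a) + 1)


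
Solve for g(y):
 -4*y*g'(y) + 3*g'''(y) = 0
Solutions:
 g(y) = C1 + Integral(C2*airyai(6^(2/3)*y/3) + C3*airybi(6^(2/3)*y/3), y)


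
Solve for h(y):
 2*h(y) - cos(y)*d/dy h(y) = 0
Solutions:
 h(y) = C1*(sin(y) + 1)/(sin(y) - 1)


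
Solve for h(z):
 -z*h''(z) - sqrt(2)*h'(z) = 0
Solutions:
 h(z) = C1 + C2*z^(1 - sqrt(2))


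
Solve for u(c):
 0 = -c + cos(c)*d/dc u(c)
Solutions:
 u(c) = C1 + Integral(c/cos(c), c)


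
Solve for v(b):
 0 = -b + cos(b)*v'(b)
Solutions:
 v(b) = C1 + Integral(b/cos(b), b)


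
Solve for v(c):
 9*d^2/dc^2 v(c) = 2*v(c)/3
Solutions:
 v(c) = C1*exp(-sqrt(6)*c/9) + C2*exp(sqrt(6)*c/9)


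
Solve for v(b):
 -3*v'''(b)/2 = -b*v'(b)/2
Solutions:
 v(b) = C1 + Integral(C2*airyai(3^(2/3)*b/3) + C3*airybi(3^(2/3)*b/3), b)


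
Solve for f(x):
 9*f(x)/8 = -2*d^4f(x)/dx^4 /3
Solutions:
 f(x) = (C1*sin(sqrt(2)*3^(3/4)*x/4) + C2*cos(sqrt(2)*3^(3/4)*x/4))*exp(-sqrt(2)*3^(3/4)*x/4) + (C3*sin(sqrt(2)*3^(3/4)*x/4) + C4*cos(sqrt(2)*3^(3/4)*x/4))*exp(sqrt(2)*3^(3/4)*x/4)


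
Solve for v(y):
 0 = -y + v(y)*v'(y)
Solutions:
 v(y) = -sqrt(C1 + y^2)
 v(y) = sqrt(C1 + y^2)


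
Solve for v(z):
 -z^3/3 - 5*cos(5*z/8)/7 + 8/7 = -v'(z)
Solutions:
 v(z) = C1 + z^4/12 - 8*z/7 + 8*sin(5*z/8)/7


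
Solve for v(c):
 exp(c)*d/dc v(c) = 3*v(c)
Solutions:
 v(c) = C1*exp(-3*exp(-c))


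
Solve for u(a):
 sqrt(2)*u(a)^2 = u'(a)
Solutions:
 u(a) = -1/(C1 + sqrt(2)*a)


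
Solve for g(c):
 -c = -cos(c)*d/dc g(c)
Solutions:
 g(c) = C1 + Integral(c/cos(c), c)


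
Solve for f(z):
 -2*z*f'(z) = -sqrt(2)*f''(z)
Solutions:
 f(z) = C1 + C2*erfi(2^(3/4)*z/2)


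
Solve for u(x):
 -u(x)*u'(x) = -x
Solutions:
 u(x) = -sqrt(C1 + x^2)
 u(x) = sqrt(C1 + x^2)


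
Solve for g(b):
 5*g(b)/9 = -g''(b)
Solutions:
 g(b) = C1*sin(sqrt(5)*b/3) + C2*cos(sqrt(5)*b/3)


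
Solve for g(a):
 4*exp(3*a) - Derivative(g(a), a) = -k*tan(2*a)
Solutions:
 g(a) = C1 - k*log(cos(2*a))/2 + 4*exp(3*a)/3


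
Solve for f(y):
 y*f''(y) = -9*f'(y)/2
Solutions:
 f(y) = C1 + C2/y^(7/2)


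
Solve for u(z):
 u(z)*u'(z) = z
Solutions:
 u(z) = -sqrt(C1 + z^2)
 u(z) = sqrt(C1 + z^2)


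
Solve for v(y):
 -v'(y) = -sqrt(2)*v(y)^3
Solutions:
 v(y) = -sqrt(2)*sqrt(-1/(C1 + sqrt(2)*y))/2
 v(y) = sqrt(2)*sqrt(-1/(C1 + sqrt(2)*y))/2


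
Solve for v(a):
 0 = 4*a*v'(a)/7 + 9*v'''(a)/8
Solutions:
 v(a) = C1 + Integral(C2*airyai(-2*147^(1/3)*2^(2/3)*a/21) + C3*airybi(-2*147^(1/3)*2^(2/3)*a/21), a)


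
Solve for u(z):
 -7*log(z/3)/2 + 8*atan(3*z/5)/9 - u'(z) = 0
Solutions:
 u(z) = C1 - 7*z*log(z)/2 + 8*z*atan(3*z/5)/9 + 7*z/2 + 7*z*log(3)/2 - 20*log(9*z^2 + 25)/27


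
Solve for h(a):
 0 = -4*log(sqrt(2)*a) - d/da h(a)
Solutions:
 h(a) = C1 - 4*a*log(a) - a*log(4) + 4*a


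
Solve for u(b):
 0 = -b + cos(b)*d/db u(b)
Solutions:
 u(b) = C1 + Integral(b/cos(b), b)


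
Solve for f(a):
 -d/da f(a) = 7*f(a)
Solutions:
 f(a) = C1*exp(-7*a)


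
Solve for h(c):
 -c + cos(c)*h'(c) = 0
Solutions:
 h(c) = C1 + Integral(c/cos(c), c)


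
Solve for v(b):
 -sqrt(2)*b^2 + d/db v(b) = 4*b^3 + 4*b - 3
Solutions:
 v(b) = C1 + b^4 + sqrt(2)*b^3/3 + 2*b^2 - 3*b


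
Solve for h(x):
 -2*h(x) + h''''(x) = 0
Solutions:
 h(x) = C1*exp(-2^(1/4)*x) + C2*exp(2^(1/4)*x) + C3*sin(2^(1/4)*x) + C4*cos(2^(1/4)*x)


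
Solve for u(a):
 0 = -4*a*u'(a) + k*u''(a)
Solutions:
 u(a) = C1 + C2*erf(sqrt(2)*a*sqrt(-1/k))/sqrt(-1/k)


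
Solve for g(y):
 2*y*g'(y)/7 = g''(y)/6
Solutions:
 g(y) = C1 + C2*erfi(sqrt(42)*y/7)


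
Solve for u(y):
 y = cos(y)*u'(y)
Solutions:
 u(y) = C1 + Integral(y/cos(y), y)


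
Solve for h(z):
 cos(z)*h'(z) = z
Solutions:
 h(z) = C1 + Integral(z/cos(z), z)


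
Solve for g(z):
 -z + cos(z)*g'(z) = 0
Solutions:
 g(z) = C1 + Integral(z/cos(z), z)


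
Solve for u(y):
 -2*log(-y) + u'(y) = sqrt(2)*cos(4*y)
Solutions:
 u(y) = C1 + 2*y*log(-y) - 2*y + sqrt(2)*sin(4*y)/4


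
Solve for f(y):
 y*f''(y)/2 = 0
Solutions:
 f(y) = C1 + C2*y


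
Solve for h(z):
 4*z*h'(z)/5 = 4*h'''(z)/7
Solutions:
 h(z) = C1 + Integral(C2*airyai(5^(2/3)*7^(1/3)*z/5) + C3*airybi(5^(2/3)*7^(1/3)*z/5), z)


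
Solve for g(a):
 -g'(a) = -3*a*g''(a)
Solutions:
 g(a) = C1 + C2*a^(4/3)


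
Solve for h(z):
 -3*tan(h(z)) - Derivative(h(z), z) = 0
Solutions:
 h(z) = pi - asin(C1*exp(-3*z))
 h(z) = asin(C1*exp(-3*z))


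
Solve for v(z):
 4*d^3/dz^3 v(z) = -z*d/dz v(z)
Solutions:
 v(z) = C1 + Integral(C2*airyai(-2^(1/3)*z/2) + C3*airybi(-2^(1/3)*z/2), z)


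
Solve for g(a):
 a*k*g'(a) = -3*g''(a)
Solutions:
 g(a) = Piecewise((-sqrt(6)*sqrt(pi)*C1*erf(sqrt(6)*a*sqrt(k)/6)/(2*sqrt(k)) - C2, (k > 0) | (k < 0)), (-C1*a - C2, True))


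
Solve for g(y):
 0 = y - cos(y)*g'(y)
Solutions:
 g(y) = C1 + Integral(y/cos(y), y)


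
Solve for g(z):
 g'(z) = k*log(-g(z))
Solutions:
 -li(-g(z)) = C1 + k*z


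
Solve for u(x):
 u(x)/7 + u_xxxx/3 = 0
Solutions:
 u(x) = (C1*sin(sqrt(2)*3^(1/4)*7^(3/4)*x/14) + C2*cos(sqrt(2)*3^(1/4)*7^(3/4)*x/14))*exp(-sqrt(2)*3^(1/4)*7^(3/4)*x/14) + (C3*sin(sqrt(2)*3^(1/4)*7^(3/4)*x/14) + C4*cos(sqrt(2)*3^(1/4)*7^(3/4)*x/14))*exp(sqrt(2)*3^(1/4)*7^(3/4)*x/14)


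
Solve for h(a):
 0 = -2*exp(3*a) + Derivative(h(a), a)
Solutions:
 h(a) = C1 + 2*exp(3*a)/3


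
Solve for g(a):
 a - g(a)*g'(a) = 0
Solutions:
 g(a) = -sqrt(C1 + a^2)
 g(a) = sqrt(C1 + a^2)


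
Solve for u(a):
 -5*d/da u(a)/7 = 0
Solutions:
 u(a) = C1


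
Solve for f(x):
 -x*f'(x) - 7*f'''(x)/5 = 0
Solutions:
 f(x) = C1 + Integral(C2*airyai(-5^(1/3)*7^(2/3)*x/7) + C3*airybi(-5^(1/3)*7^(2/3)*x/7), x)


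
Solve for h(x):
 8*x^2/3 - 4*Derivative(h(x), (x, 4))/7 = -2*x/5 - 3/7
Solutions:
 h(x) = C1 + C2*x + C3*x^2 + C4*x^3 + 7*x^6/540 + 7*x^5/1200 + x^4/32


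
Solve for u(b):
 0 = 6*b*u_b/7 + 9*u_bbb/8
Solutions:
 u(b) = C1 + Integral(C2*airyai(-2*2^(1/3)*21^(2/3)*b/21) + C3*airybi(-2*2^(1/3)*21^(2/3)*b/21), b)


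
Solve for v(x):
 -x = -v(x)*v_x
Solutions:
 v(x) = -sqrt(C1 + x^2)
 v(x) = sqrt(C1 + x^2)


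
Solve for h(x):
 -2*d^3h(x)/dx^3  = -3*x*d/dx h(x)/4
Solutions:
 h(x) = C1 + Integral(C2*airyai(3^(1/3)*x/2) + C3*airybi(3^(1/3)*x/2), x)


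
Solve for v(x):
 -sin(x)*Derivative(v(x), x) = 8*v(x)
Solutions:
 v(x) = C1*(cos(x)^4 + 4*cos(x)^3 + 6*cos(x)^2 + 4*cos(x) + 1)/(cos(x)^4 - 4*cos(x)^3 + 6*cos(x)^2 - 4*cos(x) + 1)


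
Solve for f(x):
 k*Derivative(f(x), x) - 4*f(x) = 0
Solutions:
 f(x) = C1*exp(4*x/k)


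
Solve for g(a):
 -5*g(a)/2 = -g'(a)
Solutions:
 g(a) = C1*exp(5*a/2)


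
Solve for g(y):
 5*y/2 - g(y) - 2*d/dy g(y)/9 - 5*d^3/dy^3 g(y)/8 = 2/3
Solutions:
 g(y) = C1*exp(-y*(-60^(1/3)*(1215 + sqrt(1480065))^(1/3) + 8*450^(1/3)/(1215 + sqrt(1480065))^(1/3))/90)*sin(3^(1/6)*y*(24*50^(1/3)/(1215 + sqrt(1480065))^(1/3) + 20^(1/3)*3^(2/3)*(1215 + sqrt(1480065))^(1/3))/90) + C2*exp(-y*(-60^(1/3)*(1215 + sqrt(1480065))^(1/3) + 8*450^(1/3)/(1215 + sqrt(1480065))^(1/3))/90)*cos(3^(1/6)*y*(24*50^(1/3)/(1215 + sqrt(1480065))^(1/3) + 20^(1/3)*3^(2/3)*(1215 + sqrt(1480065))^(1/3))/90) + C3*exp(y*(-60^(1/3)*(1215 + sqrt(1480065))^(1/3) + 8*450^(1/3)/(1215 + sqrt(1480065))^(1/3))/45) + 5*y/2 - 11/9


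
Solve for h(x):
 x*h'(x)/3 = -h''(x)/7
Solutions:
 h(x) = C1 + C2*erf(sqrt(42)*x/6)


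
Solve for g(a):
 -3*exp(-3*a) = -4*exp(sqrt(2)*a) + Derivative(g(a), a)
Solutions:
 g(a) = C1 + 2*sqrt(2)*exp(sqrt(2)*a) + exp(-3*a)


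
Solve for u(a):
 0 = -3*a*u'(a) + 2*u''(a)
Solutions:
 u(a) = C1 + C2*erfi(sqrt(3)*a/2)


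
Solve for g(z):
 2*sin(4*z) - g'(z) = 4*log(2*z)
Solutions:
 g(z) = C1 - 4*z*log(z) - 4*z*log(2) + 4*z - cos(4*z)/2


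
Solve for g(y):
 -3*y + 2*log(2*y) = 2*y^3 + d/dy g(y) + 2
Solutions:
 g(y) = C1 - y^4/2 - 3*y^2/2 + 2*y*log(y) - 4*y + 2*y*log(2)


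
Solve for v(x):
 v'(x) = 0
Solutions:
 v(x) = C1


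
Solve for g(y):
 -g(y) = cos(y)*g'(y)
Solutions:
 g(y) = C1*sqrt(sin(y) - 1)/sqrt(sin(y) + 1)


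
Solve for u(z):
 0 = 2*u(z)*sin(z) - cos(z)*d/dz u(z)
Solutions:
 u(z) = C1/cos(z)^2


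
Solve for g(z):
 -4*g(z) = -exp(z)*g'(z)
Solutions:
 g(z) = C1*exp(-4*exp(-z))


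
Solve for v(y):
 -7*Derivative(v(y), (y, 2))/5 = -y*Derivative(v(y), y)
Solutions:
 v(y) = C1 + C2*erfi(sqrt(70)*y/14)


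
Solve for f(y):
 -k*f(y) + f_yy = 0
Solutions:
 f(y) = C1*exp(-sqrt(k)*y) + C2*exp(sqrt(k)*y)


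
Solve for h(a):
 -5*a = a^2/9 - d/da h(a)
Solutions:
 h(a) = C1 + a^3/27 + 5*a^2/2


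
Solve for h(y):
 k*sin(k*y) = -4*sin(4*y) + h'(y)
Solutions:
 h(y) = C1 - cos(4*y) - cos(k*y)


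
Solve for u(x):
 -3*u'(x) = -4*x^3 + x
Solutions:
 u(x) = C1 + x^4/3 - x^2/6


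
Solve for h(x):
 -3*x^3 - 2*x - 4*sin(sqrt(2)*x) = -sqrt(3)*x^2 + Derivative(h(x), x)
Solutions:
 h(x) = C1 - 3*x^4/4 + sqrt(3)*x^3/3 - x^2 + 2*sqrt(2)*cos(sqrt(2)*x)


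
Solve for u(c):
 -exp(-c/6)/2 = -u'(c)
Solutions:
 u(c) = C1 - 3*exp(-c/6)


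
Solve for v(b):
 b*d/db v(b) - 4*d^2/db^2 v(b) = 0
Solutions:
 v(b) = C1 + C2*erfi(sqrt(2)*b/4)


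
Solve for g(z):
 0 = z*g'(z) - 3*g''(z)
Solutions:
 g(z) = C1 + C2*erfi(sqrt(6)*z/6)


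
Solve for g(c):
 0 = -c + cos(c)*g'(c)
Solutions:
 g(c) = C1 + Integral(c/cos(c), c)


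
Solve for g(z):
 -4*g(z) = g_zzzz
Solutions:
 g(z) = (C1*sin(z) + C2*cos(z))*exp(-z) + (C3*sin(z) + C4*cos(z))*exp(z)


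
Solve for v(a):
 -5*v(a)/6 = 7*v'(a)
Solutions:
 v(a) = C1*exp(-5*a/42)


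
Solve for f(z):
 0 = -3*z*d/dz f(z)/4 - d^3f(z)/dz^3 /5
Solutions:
 f(z) = C1 + Integral(C2*airyai(-30^(1/3)*z/2) + C3*airybi(-30^(1/3)*z/2), z)


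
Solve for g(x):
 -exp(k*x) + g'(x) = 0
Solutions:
 g(x) = C1 + exp(k*x)/k


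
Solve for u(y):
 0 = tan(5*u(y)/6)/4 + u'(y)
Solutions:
 u(y) = -6*asin(C1*exp(-5*y/24))/5 + 6*pi/5
 u(y) = 6*asin(C1*exp(-5*y/24))/5


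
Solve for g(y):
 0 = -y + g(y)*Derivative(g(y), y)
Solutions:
 g(y) = -sqrt(C1 + y^2)
 g(y) = sqrt(C1 + y^2)


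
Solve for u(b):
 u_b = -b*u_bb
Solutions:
 u(b) = C1 + C2*log(b)


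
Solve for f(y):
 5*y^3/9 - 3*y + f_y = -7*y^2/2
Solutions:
 f(y) = C1 - 5*y^4/36 - 7*y^3/6 + 3*y^2/2


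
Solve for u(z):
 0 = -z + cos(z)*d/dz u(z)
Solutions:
 u(z) = C1 + Integral(z/cos(z), z)


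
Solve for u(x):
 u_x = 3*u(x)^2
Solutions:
 u(x) = -1/(C1 + 3*x)


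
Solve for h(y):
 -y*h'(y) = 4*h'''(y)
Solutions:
 h(y) = C1 + Integral(C2*airyai(-2^(1/3)*y/2) + C3*airybi(-2^(1/3)*y/2), y)


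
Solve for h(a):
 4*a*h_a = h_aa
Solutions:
 h(a) = C1 + C2*erfi(sqrt(2)*a)


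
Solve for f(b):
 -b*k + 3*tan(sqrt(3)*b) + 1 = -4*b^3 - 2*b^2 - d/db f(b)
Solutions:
 f(b) = C1 - b^4 - 2*b^3/3 + b^2*k/2 - b + sqrt(3)*log(cos(sqrt(3)*b))


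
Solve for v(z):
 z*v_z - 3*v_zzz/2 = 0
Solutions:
 v(z) = C1 + Integral(C2*airyai(2^(1/3)*3^(2/3)*z/3) + C3*airybi(2^(1/3)*3^(2/3)*z/3), z)


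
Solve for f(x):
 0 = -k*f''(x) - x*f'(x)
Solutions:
 f(x) = C1 + C2*sqrt(k)*erf(sqrt(2)*x*sqrt(1/k)/2)


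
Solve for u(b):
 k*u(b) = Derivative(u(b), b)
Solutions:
 u(b) = C1*exp(b*k)


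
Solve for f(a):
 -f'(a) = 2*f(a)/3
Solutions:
 f(a) = C1*exp(-2*a/3)


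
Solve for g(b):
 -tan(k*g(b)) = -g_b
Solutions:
 g(b) = Piecewise((-asin(exp(C1*k + b*k))/k + pi/k, Ne(k, 0)), (nan, True))
 g(b) = Piecewise((asin(exp(C1*k + b*k))/k, Ne(k, 0)), (nan, True))


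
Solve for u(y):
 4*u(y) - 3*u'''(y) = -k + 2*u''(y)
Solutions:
 u(y) = C1*exp(-y*(2*2^(2/3)/(9*sqrt(705) + 239)^(1/3) + 4 + 2^(1/3)*(9*sqrt(705) + 239)^(1/3))/18)*sin(2^(1/3)*sqrt(3)*y*(-(9*sqrt(705) + 239)^(1/3) + 2*2^(1/3)/(9*sqrt(705) + 239)^(1/3))/18) + C2*exp(-y*(2*2^(2/3)/(9*sqrt(705) + 239)^(1/3) + 4 + 2^(1/3)*(9*sqrt(705) + 239)^(1/3))/18)*cos(2^(1/3)*sqrt(3)*y*(-(9*sqrt(705) + 239)^(1/3) + 2*2^(1/3)/(9*sqrt(705) + 239)^(1/3))/18) + C3*exp(y*(-2 + 2*2^(2/3)/(9*sqrt(705) + 239)^(1/3) + 2^(1/3)*(9*sqrt(705) + 239)^(1/3))/9) - k/4


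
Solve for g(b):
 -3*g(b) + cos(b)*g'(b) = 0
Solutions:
 g(b) = C1*(sin(b) + 1)^(3/2)/(sin(b) - 1)^(3/2)


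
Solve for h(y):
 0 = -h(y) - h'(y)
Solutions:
 h(y) = C1*exp(-y)


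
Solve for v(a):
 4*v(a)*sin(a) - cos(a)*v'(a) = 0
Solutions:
 v(a) = C1/cos(a)^4


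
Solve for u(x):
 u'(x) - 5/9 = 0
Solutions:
 u(x) = C1 + 5*x/9


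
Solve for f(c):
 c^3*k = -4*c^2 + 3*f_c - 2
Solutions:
 f(c) = C1 + c^4*k/12 + 4*c^3/9 + 2*c/3


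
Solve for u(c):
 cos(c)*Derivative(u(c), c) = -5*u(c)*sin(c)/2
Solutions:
 u(c) = C1*cos(c)^(5/2)


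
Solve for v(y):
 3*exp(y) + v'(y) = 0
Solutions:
 v(y) = C1 - 3*exp(y)


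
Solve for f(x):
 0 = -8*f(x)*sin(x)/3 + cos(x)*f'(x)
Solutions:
 f(x) = C1/cos(x)^(8/3)


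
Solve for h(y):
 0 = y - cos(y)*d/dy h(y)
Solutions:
 h(y) = C1 + Integral(y/cos(y), y)


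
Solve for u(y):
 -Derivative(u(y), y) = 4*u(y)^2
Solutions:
 u(y) = 1/(C1 + 4*y)


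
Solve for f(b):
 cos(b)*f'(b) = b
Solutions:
 f(b) = C1 + Integral(b/cos(b), b)


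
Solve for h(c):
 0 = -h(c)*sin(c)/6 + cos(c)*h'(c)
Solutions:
 h(c) = C1/cos(c)^(1/6)


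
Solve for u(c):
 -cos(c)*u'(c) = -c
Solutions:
 u(c) = C1 + Integral(c/cos(c), c)


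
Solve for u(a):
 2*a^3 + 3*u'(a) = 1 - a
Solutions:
 u(a) = C1 - a^4/6 - a^2/6 + a/3


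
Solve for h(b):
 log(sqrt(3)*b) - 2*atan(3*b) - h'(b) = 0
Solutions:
 h(b) = C1 + b*log(b) - 2*b*atan(3*b) - b + b*log(3)/2 + log(9*b^2 + 1)/3


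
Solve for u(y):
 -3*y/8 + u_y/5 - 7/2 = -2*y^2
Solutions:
 u(y) = C1 - 10*y^3/3 + 15*y^2/16 + 35*y/2


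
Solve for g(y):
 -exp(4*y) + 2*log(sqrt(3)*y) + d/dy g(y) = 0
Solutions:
 g(y) = C1 - 2*y*log(y) + y*(2 - log(3)) + exp(4*y)/4


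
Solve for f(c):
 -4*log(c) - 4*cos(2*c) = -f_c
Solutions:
 f(c) = C1 + 4*c*log(c) - 4*c + 2*sin(2*c)


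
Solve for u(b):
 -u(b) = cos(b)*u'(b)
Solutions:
 u(b) = C1*sqrt(sin(b) - 1)/sqrt(sin(b) + 1)


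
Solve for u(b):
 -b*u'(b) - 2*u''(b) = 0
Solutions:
 u(b) = C1 + C2*erf(b/2)


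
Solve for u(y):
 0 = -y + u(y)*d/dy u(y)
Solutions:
 u(y) = -sqrt(C1 + y^2)
 u(y) = sqrt(C1 + y^2)


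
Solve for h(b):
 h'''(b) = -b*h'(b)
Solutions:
 h(b) = C1 + Integral(C2*airyai(-b) + C3*airybi(-b), b)


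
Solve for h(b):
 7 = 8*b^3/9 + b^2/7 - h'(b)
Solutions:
 h(b) = C1 + 2*b^4/9 + b^3/21 - 7*b


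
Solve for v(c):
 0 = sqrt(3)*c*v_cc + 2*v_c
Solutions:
 v(c) = C1 + C2*c^(1 - 2*sqrt(3)/3)


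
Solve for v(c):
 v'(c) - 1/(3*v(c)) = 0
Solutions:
 v(c) = -sqrt(C1 + 6*c)/3
 v(c) = sqrt(C1 + 6*c)/3


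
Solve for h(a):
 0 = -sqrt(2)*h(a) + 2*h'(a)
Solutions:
 h(a) = C1*exp(sqrt(2)*a/2)


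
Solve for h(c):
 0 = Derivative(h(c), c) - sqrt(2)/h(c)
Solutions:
 h(c) = -sqrt(C1 + 2*sqrt(2)*c)
 h(c) = sqrt(C1 + 2*sqrt(2)*c)


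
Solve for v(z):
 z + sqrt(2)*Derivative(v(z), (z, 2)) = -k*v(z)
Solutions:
 v(z) = C1*exp(-2^(3/4)*z*sqrt(-k)/2) + C2*exp(2^(3/4)*z*sqrt(-k)/2) - z/k


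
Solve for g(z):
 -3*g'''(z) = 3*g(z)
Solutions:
 g(z) = C3*exp(-z) + (C1*sin(sqrt(3)*z/2) + C2*cos(sqrt(3)*z/2))*exp(z/2)


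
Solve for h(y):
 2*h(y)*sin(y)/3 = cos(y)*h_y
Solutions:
 h(y) = C1/cos(y)^(2/3)


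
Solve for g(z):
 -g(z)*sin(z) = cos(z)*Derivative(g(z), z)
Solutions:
 g(z) = C1*cos(z)


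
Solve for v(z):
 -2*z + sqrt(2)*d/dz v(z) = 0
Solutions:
 v(z) = C1 + sqrt(2)*z^2/2


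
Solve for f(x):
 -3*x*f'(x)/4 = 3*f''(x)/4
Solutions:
 f(x) = C1 + C2*erf(sqrt(2)*x/2)


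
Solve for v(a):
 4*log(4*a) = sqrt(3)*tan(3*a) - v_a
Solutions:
 v(a) = C1 - 4*a*log(a) - 8*a*log(2) + 4*a - sqrt(3)*log(cos(3*a))/3


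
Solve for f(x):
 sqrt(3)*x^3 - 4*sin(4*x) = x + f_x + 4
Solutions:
 f(x) = C1 + sqrt(3)*x^4/4 - x^2/2 - 4*x + cos(4*x)


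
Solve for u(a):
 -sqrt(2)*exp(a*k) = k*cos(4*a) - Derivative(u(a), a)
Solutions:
 u(a) = C1 + k*sin(4*a)/4 + sqrt(2)*exp(a*k)/k


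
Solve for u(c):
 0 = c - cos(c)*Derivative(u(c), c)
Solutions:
 u(c) = C1 + Integral(c/cos(c), c)


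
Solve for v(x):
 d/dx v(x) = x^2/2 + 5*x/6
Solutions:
 v(x) = C1 + x^3/6 + 5*x^2/12


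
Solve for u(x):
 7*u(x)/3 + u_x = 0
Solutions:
 u(x) = C1*exp(-7*x/3)


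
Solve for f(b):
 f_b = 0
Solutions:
 f(b) = C1


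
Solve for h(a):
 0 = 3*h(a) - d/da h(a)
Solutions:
 h(a) = C1*exp(3*a)


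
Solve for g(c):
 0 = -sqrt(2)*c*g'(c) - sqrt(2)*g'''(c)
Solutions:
 g(c) = C1 + Integral(C2*airyai(-c) + C3*airybi(-c), c)


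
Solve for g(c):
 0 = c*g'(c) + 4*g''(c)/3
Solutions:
 g(c) = C1 + C2*erf(sqrt(6)*c/4)


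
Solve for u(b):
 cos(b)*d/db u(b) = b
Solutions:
 u(b) = C1 + Integral(b/cos(b), b)


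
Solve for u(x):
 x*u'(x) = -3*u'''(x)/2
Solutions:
 u(x) = C1 + Integral(C2*airyai(-2^(1/3)*3^(2/3)*x/3) + C3*airybi(-2^(1/3)*3^(2/3)*x/3), x)


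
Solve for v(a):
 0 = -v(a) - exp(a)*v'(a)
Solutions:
 v(a) = C1*exp(exp(-a))


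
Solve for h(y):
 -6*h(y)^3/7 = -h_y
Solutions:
 h(y) = -sqrt(14)*sqrt(-1/(C1 + 6*y))/2
 h(y) = sqrt(14)*sqrt(-1/(C1 + 6*y))/2


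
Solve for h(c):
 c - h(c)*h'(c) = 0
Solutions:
 h(c) = -sqrt(C1 + c^2)
 h(c) = sqrt(C1 + c^2)


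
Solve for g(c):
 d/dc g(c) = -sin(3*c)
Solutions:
 g(c) = C1 + cos(3*c)/3


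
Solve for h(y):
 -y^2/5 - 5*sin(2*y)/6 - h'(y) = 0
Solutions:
 h(y) = C1 - y^3/15 + 5*cos(2*y)/12


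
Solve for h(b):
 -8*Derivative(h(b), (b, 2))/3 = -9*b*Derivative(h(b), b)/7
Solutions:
 h(b) = C1 + C2*erfi(3*sqrt(21)*b/28)


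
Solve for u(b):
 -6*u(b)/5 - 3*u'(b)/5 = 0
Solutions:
 u(b) = C1*exp(-2*b)


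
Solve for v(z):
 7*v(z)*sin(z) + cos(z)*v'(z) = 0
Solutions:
 v(z) = C1*cos(z)^7


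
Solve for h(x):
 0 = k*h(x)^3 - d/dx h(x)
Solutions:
 h(x) = -sqrt(2)*sqrt(-1/(C1 + k*x))/2
 h(x) = sqrt(2)*sqrt(-1/(C1 + k*x))/2


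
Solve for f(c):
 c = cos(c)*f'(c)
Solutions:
 f(c) = C1 + Integral(c/cos(c), c)


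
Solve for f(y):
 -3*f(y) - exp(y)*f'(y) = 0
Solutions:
 f(y) = C1*exp(3*exp(-y))


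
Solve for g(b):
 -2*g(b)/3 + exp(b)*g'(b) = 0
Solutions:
 g(b) = C1*exp(-2*exp(-b)/3)


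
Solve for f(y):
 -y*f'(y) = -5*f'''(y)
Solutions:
 f(y) = C1 + Integral(C2*airyai(5^(2/3)*y/5) + C3*airybi(5^(2/3)*y/5), y)


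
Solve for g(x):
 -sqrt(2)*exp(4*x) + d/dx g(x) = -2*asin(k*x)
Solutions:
 g(x) = C1 - 2*Piecewise((x*asin(k*x) + sqrt(-k^2*x^2 + 1)/k, Ne(k, 0)), (0, True)) + sqrt(2)*exp(4*x)/4


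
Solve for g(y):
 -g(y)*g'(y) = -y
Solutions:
 g(y) = -sqrt(C1 + y^2)
 g(y) = sqrt(C1 + y^2)


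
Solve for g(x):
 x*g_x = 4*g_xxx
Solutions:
 g(x) = C1 + Integral(C2*airyai(2^(1/3)*x/2) + C3*airybi(2^(1/3)*x/2), x)


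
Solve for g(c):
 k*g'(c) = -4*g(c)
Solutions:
 g(c) = C1*exp(-4*c/k)


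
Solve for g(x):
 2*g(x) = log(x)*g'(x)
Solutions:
 g(x) = C1*exp(2*li(x))


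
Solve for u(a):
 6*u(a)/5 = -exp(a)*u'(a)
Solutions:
 u(a) = C1*exp(6*exp(-a)/5)


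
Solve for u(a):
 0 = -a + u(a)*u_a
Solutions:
 u(a) = -sqrt(C1 + a^2)
 u(a) = sqrt(C1 + a^2)


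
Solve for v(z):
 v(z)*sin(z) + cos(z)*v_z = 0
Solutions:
 v(z) = C1*cos(z)


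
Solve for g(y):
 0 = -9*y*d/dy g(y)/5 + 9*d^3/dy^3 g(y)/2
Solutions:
 g(y) = C1 + Integral(C2*airyai(2^(1/3)*5^(2/3)*y/5) + C3*airybi(2^(1/3)*5^(2/3)*y/5), y)


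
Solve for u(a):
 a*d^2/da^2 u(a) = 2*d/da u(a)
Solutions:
 u(a) = C1 + C2*a^3


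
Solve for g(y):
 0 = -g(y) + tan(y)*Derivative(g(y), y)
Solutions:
 g(y) = C1*sin(y)


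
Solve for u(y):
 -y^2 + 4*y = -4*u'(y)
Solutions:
 u(y) = C1 + y^3/12 - y^2/2


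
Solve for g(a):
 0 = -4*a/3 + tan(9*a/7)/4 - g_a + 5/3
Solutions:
 g(a) = C1 - 2*a^2/3 + 5*a/3 - 7*log(cos(9*a/7))/36


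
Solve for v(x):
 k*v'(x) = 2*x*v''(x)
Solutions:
 v(x) = C1 + x^(re(k)/2 + 1)*(C2*sin(log(x)*Abs(im(k))/2) + C3*cos(log(x)*im(k)/2))


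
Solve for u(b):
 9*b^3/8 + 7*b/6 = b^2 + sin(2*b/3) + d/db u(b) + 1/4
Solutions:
 u(b) = C1 + 9*b^4/32 - b^3/3 + 7*b^2/12 - b/4 + 3*cos(2*b/3)/2


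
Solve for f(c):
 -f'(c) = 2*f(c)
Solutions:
 f(c) = C1*exp(-2*c)


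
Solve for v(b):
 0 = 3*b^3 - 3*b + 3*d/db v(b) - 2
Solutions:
 v(b) = C1 - b^4/4 + b^2/2 + 2*b/3


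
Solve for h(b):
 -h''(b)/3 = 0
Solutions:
 h(b) = C1 + C2*b


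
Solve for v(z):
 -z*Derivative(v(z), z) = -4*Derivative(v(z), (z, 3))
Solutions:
 v(z) = C1 + Integral(C2*airyai(2^(1/3)*z/2) + C3*airybi(2^(1/3)*z/2), z)


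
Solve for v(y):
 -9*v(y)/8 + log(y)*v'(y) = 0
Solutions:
 v(y) = C1*exp(9*li(y)/8)


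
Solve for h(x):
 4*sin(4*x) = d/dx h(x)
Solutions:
 h(x) = C1 - cos(4*x)


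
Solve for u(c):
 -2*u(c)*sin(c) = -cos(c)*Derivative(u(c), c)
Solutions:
 u(c) = C1/cos(c)^2


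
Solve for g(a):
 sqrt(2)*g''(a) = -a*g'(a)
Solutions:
 g(a) = C1 + C2*erf(2^(1/4)*a/2)


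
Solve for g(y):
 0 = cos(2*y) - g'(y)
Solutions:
 g(y) = C1 + sin(2*y)/2


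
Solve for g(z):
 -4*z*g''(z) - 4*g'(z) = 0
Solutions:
 g(z) = C1 + C2*log(z)


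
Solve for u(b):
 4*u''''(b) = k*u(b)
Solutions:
 u(b) = C1*exp(-sqrt(2)*b*k^(1/4)/2) + C2*exp(sqrt(2)*b*k^(1/4)/2) + C3*exp(-sqrt(2)*I*b*k^(1/4)/2) + C4*exp(sqrt(2)*I*b*k^(1/4)/2)


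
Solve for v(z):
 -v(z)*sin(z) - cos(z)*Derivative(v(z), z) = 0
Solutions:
 v(z) = C1*cos(z)


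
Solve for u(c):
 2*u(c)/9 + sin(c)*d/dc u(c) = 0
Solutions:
 u(c) = C1*(cos(c) + 1)^(1/9)/(cos(c) - 1)^(1/9)


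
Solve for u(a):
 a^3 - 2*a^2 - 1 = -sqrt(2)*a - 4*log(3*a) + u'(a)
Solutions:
 u(a) = C1 + a^4/4 - 2*a^3/3 + sqrt(2)*a^2/2 + 4*a*log(a) - 5*a + a*log(81)


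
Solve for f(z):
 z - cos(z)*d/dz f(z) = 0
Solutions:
 f(z) = C1 + Integral(z/cos(z), z)


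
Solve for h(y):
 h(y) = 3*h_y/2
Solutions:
 h(y) = C1*exp(2*y/3)


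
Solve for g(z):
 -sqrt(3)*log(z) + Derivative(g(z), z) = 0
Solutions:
 g(z) = C1 + sqrt(3)*z*log(z) - sqrt(3)*z
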